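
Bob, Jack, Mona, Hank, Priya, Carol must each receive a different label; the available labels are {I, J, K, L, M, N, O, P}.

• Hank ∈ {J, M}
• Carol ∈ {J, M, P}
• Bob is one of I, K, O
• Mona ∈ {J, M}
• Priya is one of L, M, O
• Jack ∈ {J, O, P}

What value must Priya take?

Mona and Hank between them cover only {J, M} — a naked pair. Remove those values from Jack, Priya, Carol.
Carol must be P (only option left). So Jack can't be P.
Jack's domain is down to {O}, so Jack = O. Eliminate O elsewhere: Bob, Priya.
So Priya = L.

L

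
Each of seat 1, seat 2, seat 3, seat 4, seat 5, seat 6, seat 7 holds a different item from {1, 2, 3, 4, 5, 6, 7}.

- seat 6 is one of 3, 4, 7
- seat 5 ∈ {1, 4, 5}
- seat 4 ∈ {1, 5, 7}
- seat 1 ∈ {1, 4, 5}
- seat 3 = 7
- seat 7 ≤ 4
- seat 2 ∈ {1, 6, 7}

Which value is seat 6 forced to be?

3

seat 3 must be 7 (only option left). Eliminate 7 elsewhere: seat 2, seat 4, seat 6.
Among the 6 still-open variables, 2 fits only seat 7 (and all 6 values in {1, 2, 3, 4, 5, 6} must be used), so seat 7 = 2.
The 5 still-open variables together cover exactly {1, 3, 4, 5, 6} — 5 values for 5 variables — and 3 appears only in seat 6's list, so seat 6 = 3.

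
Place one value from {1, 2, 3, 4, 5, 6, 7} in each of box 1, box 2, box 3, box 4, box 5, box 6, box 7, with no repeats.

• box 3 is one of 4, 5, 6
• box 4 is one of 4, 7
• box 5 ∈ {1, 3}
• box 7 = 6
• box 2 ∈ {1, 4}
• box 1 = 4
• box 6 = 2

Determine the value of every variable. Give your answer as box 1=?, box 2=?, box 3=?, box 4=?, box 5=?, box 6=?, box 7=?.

box 1's domain is down to {4}, so box 1 = 4. Eliminate 4 elsewhere: box 2, box 3, box 4.
box 2's domain is down to {1}, so box 2 = 1. Eliminate 1 elsewhere: box 5.
box 4 must be 7 (only option left).
That leaves box 5 = 3.
box 6 must be 2 (only option left).
box 7 has just one choice, so box 7 = 6. Eliminate 6 elsewhere: box 3.
That leaves box 3 = 5.

box 1=4, box 2=1, box 3=5, box 4=7, box 5=3, box 6=2, box 7=6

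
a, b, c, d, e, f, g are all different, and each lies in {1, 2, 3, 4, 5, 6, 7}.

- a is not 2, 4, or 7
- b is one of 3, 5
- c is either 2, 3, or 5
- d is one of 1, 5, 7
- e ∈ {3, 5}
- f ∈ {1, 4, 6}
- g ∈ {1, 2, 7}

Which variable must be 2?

The 7 variables together cover exactly {1, 2, 3, 4, 5, 6, 7} — 7 values for 7 variables — and 4 appears only in f's list, so f = 4.
The 6 still-open variables draw from only 6 values {1, 2, 3, 5, 6, 7}, so each is used; only a can be 6, hence a = 6.
b and e share exactly the 2 values {3, 5}; by pigeonhole those values go to them, so strike 3, 5 from c, d.

c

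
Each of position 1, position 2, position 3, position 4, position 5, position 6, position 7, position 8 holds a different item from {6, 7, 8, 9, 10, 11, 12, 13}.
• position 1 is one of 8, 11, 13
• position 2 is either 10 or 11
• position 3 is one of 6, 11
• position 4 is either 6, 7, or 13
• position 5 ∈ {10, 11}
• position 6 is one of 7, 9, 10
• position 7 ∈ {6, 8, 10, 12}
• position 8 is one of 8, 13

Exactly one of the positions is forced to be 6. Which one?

position 3

Among the 8 variables, 9 fits only position 6 (and all 8 values in {6, 7, 8, 9, 10, 11, 12, 13} must be used), so position 6 = 9.
Among the 7 still-open variables, 7 fits only position 4 (and all 7 values in {6, 7, 8, 10, 11, 12, 13} must be used), so position 4 = 7.
Among the 6 still-open variables, 12 fits only position 7 (and all 6 values in {6, 8, 10, 11, 12, 13} must be used), so position 7 = 12.
Among the 5 still-open variables, 6 fits only position 3 (and all 5 values in {6, 8, 10, 11, 13} must be used), so position 3 = 6.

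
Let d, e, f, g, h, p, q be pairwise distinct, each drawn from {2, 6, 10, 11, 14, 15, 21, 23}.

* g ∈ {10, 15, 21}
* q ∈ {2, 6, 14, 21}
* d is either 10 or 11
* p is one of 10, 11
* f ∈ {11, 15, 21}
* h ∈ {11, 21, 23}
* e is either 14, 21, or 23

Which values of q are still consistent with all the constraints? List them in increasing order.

d and p share exactly the 2 values {10, 11}; by pigeonhole those values go to them, so strike 10, 11 from f, g, h.
The 2 variables f and g are confined to {15, 21}, which locks those values in; drop them from e, h, q.
h's domain is down to {23}, so h = 23. Remove 23 from e.
e must be 14 (only option left). So q can't be 14.
No further eliminations apply; q can still be any of 2, 6.

2, 6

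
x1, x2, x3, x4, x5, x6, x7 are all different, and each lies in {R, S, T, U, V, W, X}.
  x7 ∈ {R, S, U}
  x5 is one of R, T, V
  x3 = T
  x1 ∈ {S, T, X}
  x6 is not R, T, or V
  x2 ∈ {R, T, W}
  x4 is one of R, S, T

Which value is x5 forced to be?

x3 must be T (only option left). Strike T from x1, x2, x4, x5.
The 6 still-open variables together cover exactly {R, S, U, V, W, X} — 6 values for 6 variables — and V appears only in x5's list, so x5 = V.

V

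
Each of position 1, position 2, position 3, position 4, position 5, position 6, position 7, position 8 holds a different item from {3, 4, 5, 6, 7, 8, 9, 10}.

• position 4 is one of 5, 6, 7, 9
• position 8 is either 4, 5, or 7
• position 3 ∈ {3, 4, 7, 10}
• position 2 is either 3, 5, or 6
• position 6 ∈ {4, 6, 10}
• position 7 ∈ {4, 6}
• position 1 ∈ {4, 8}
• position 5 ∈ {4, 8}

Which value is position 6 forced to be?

Among the 8 variables, 9 fits only position 4 (and all 8 values in {3, 4, 5, 6, 7, 8, 9, 10} must be used), so position 4 = 9.
position 1 and position 5 share exactly the 2 values {4, 8}; by pigeonhole those values go to them, so strike 4, 8 from position 3, position 6, position 7, position 8.
position 7 must be 6 (only option left). Remove 6 from position 2, position 6.
So position 6 = 10.

10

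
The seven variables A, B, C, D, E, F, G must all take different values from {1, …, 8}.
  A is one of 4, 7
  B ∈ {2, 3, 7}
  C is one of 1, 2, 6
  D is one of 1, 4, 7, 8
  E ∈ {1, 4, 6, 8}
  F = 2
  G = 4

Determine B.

3

F's domain is down to {2}, so F = 2. Remove 2 from B, C.
That leaves G = 4. So A, D, E can't be 4.
A has just one choice, so A = 7. So B, D can't be 7.
So B = 3.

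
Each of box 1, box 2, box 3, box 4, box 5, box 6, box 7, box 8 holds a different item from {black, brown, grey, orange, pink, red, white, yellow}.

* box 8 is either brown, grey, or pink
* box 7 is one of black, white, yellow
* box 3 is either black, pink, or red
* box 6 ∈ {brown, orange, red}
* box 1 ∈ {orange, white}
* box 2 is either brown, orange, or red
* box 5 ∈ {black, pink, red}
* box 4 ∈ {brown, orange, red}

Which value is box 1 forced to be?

Among the 8 variables, grey fits only box 8 (and all 8 values in {black, brown, grey, orange, pink, red, white, yellow} must be used), so box 8 = grey.
The 7 still-open variables draw from only 7 values {black, brown, orange, pink, red, white, yellow}, so each is used; only box 7 can be yellow, hence box 7 = yellow.
The 6 still-open variables together cover exactly {black, brown, orange, pink, red, white} — 6 values for 6 variables — and white appears only in box 1's list, so box 1 = white.

white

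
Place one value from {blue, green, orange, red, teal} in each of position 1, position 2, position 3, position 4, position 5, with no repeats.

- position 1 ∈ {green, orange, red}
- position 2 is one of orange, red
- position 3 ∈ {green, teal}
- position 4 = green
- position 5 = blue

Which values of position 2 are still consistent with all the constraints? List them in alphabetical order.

position 4 must be green (only option left). So position 1, position 3 can't be green.
position 5's domain is down to {blue}, so position 5 = blue.
position 3's domain is down to {teal}, so position 3 = teal.
No further eliminations apply; position 2 can still be any of orange, red.

orange, red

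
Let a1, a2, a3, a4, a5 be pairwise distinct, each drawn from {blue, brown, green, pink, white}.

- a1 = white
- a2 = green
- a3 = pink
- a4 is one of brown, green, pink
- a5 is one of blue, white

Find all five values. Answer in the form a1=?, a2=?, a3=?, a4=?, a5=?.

a1 has just one choice, so a1 = white. Remove white from a5.
a2's domain is down to {green}, so a2 = green. Strike green from a4.
a3 must be pink (only option left). Strike pink from a4.
a4 has just one choice, so a4 = brown.
a5's domain is down to {blue}, so a5 = blue.

a1=white, a2=green, a3=pink, a4=brown, a5=blue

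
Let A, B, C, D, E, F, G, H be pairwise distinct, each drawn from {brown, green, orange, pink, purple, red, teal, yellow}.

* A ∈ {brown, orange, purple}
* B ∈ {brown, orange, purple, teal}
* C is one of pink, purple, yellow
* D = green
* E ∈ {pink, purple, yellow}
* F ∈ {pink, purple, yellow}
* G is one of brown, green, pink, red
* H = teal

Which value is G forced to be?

D has just one choice, so D = green. Eliminate green elsewhere: G.
H has just one choice, so H = teal. Remove teal from B.
The 6 still-open variables draw from only 6 values {brown, orange, pink, purple, red, yellow}, so each is used; only G can be red, hence G = red.

red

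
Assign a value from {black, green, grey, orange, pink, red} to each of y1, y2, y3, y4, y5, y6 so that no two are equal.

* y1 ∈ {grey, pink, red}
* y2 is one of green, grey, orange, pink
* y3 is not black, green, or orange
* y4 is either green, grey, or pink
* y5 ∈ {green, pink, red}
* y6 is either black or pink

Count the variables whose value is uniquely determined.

2

The 6 variables draw from only 6 values {black, green, grey, orange, pink, red}, so each is used; only y6 can be black, hence y6 = black.
The 5 still-open variables together cover exactly {green, grey, orange, pink, red} — 5 values for 5 variables — and orange appears only in y2's list, so y2 = orange.
Determined: y2=orange, y6=black. The other variables each still have more than one consistent value. That makes 2.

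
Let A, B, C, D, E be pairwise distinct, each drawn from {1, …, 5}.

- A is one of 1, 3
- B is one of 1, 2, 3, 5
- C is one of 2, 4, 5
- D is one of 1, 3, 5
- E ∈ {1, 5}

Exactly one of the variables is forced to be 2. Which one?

Among the 5 variables, 4 fits only C (and all 5 values in {1, 2, 3, 4, 5} must be used), so C = 4.
The 4 still-open variables draw from only 4 values {1, 2, 3, 5}, so each is used; only B can be 2, hence B = 2.

B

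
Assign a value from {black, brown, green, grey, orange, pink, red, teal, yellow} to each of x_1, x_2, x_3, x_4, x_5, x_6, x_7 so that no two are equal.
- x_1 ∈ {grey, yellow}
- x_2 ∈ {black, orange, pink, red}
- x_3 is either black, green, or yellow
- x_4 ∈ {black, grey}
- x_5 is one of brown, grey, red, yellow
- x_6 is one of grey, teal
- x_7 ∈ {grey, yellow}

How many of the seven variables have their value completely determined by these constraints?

3

x_1 and x_7 share exactly the 2 values {grey, yellow}; by pigeonhole those values go to them, so strike grey, yellow from x_3, x_4, x_5, x_6.
That leaves x_4 = black. Eliminate black elsewhere: x_2, x_3.
That leaves x_6 = teal.
x_3's domain is down to {green}, so x_3 = green.
Determined: x_3=green, x_4=black, x_6=teal. The other variables each still have more than one consistent value. That makes 3.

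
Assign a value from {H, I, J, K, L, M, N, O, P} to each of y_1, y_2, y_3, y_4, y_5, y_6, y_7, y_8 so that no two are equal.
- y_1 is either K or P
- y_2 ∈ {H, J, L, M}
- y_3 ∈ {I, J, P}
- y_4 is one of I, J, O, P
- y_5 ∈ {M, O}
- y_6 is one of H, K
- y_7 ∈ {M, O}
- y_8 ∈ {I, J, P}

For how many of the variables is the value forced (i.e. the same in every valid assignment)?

3

The 8 variables draw from only 8 values {H, I, J, K, L, M, O, P}, so each is used; only y_2 can be L, hence y_2 = L.
Among the 7 still-open variables, H fits only y_6 (and all 7 values in {H, I, J, K, M, O, P} must be used), so y_6 = H.
Among the 6 still-open variables, K fits only y_1 (and all 6 values in {I, J, K, M, O, P} must be used), so y_1 = K.
y_5 and y_7 between them cover only {M, O} — a naked pair. Remove those values from y_4.
Determined: y_1=K, y_2=L, y_6=H. The other variables each still have more than one consistent value. That makes 3.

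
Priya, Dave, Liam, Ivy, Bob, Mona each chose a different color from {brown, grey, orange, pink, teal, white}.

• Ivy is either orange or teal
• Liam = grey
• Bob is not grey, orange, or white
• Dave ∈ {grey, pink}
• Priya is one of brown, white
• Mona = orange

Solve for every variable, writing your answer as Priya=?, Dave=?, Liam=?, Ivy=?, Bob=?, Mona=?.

Liam must be grey (only option left). Remove grey from Dave.
Mona must be orange (only option left). So Ivy can't be orange.
Dave has just one choice, so Dave = pink. Strike pink from Bob.
That leaves Ivy = teal. So Bob can't be teal.
Bob must be brown (only option left). Eliminate brown elsewhere: Priya.
Priya's domain is down to {white}, so Priya = white.

Priya=white, Dave=pink, Liam=grey, Ivy=teal, Bob=brown, Mona=orange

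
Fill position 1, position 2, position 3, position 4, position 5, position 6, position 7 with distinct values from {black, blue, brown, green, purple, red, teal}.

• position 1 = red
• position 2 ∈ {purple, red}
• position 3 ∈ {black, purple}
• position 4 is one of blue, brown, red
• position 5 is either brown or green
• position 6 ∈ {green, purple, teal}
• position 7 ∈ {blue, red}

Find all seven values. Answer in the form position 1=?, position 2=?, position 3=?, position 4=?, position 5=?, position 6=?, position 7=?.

position 1=red, position 2=purple, position 3=black, position 4=brown, position 5=green, position 6=teal, position 7=blue

position 1 has just one choice, so position 1 = red. So position 2, position 4, position 7 can't be red.
position 2's domain is down to {purple}, so position 2 = purple. Remove purple from position 3, position 6.
That leaves position 3 = black.
That leaves position 7 = blue. Eliminate blue elsewhere: position 4.
position 4 has just one choice, so position 4 = brown. Remove brown from position 5.
position 5 has just one choice, so position 5 = green. Remove green from position 6.
position 6's domain is down to {teal}, so position 6 = teal.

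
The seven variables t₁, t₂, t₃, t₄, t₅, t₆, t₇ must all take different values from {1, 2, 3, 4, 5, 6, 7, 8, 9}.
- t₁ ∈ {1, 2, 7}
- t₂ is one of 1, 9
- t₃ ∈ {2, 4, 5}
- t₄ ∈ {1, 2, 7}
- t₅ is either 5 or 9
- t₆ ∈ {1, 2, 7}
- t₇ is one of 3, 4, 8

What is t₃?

4

t₁, t₄, t₆ share exactly the 3 values {1, 2, 7}; by pigeonhole those values go to them, so strike 1, 2, 7 from t₂, t₃.
That leaves t₂ = 9. So t₅ can't be 9.
t₅ has just one choice, so t₅ = 5. Remove 5 from t₃.
So t₃ = 4.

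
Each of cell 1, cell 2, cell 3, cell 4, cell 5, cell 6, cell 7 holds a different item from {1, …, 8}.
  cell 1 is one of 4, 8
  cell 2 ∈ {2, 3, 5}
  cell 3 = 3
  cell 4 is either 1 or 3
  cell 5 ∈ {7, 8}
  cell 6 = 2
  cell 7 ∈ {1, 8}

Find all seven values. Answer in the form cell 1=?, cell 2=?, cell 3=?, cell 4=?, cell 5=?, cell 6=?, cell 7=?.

cell 1=4, cell 2=5, cell 3=3, cell 4=1, cell 5=7, cell 6=2, cell 7=8

cell 3 must be 3 (only option left). Strike 3 from cell 2, cell 4.
cell 4 must be 1 (only option left). Remove 1 from cell 7.
cell 6 has just one choice, so cell 6 = 2. Remove 2 from cell 2.
cell 7's domain is down to {8}, so cell 7 = 8. So cell 1, cell 5 can't be 8.
That leaves cell 1 = 4.
cell 2 has just one choice, so cell 2 = 5.
cell 5 has just one choice, so cell 5 = 7.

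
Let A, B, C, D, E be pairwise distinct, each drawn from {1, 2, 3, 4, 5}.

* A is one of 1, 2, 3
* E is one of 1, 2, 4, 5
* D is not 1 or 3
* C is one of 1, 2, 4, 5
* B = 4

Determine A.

3

B's domain is down to {4}, so B = 4. Eliminate 4 elsewhere: C, D, E.
Among the 4 still-open variables, 3 fits only A (and all 4 values in {1, 2, 3, 5} must be used), so A = 3.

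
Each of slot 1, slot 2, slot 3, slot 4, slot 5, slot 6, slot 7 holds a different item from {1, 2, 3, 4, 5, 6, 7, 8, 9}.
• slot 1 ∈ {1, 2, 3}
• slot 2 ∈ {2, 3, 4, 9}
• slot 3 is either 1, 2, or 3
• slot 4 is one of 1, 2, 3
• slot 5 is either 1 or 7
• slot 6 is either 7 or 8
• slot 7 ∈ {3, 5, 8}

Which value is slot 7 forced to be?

slot 1, slot 3, slot 4 share exactly the 3 values {1, 2, 3}; by pigeonhole those values go to them, so strike 1, 2, 3 from slot 2, slot 5, slot 7.
slot 5's domain is down to {7}, so slot 5 = 7. Eliminate 7 elsewhere: slot 6.
slot 6's domain is down to {8}, so slot 6 = 8. Eliminate 8 elsewhere: slot 7.
So slot 7 = 5.

5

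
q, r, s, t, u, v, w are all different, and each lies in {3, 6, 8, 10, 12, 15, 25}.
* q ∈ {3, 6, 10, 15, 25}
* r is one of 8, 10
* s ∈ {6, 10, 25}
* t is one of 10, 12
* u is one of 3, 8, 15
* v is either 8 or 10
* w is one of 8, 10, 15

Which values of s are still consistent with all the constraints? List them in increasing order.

The 7 variables together cover exactly {3, 6, 8, 10, 12, 15, 25} — 7 values for 7 variables — and 12 appears only in t's list, so t = 12.
r and v share exactly the 2 values {8, 10}; by pigeonhole those values go to them, so strike 8, 10 from q, s, u, w.
That leaves w = 15. Strike 15 from q, u.
u has just one choice, so u = 3. Strike 3 from q.
No further eliminations apply; s can still be any of 6, 25.

6, 25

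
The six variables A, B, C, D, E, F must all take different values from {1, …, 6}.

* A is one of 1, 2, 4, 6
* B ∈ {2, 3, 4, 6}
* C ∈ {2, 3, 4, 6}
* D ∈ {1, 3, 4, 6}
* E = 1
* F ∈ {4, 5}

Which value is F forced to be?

E must be 1 (only option left). So A, D can't be 1.
The 5 still-open variables together cover exactly {2, 3, 4, 5, 6} — 5 values for 5 variables — and 5 appears only in F's list, so F = 5.

5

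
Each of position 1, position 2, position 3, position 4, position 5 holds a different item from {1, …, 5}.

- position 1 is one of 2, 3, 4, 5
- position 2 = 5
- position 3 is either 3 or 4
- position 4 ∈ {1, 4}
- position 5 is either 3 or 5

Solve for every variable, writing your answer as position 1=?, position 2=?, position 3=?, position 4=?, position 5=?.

position 1=2, position 2=5, position 3=4, position 4=1, position 5=3

position 2 has just one choice, so position 2 = 5. Remove 5 from position 1, position 5.
That leaves position 5 = 3. Strike 3 from position 1, position 3.
position 3 must be 4 (only option left). Remove 4 from position 1, position 4.
That leaves position 4 = 1.
position 1's domain is down to {2}, so position 1 = 2.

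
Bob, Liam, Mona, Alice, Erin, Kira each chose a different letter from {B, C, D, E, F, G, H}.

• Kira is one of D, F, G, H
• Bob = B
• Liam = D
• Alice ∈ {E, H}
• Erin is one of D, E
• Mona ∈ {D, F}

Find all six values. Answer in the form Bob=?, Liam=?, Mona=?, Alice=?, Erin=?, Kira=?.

Bob=B, Liam=D, Mona=F, Alice=H, Erin=E, Kira=G

Bob's domain is down to {B}, so Bob = B.
Liam has just one choice, so Liam = D. So Mona, Erin, Kira can't be D.
That leaves Mona = F. Eliminate F elsewhere: Kira.
Erin's domain is down to {E}, so Erin = E. Strike E from Alice.
Alice has just one choice, so Alice = H. Eliminate H elsewhere: Kira.
Kira's domain is down to {G}, so Kira = G.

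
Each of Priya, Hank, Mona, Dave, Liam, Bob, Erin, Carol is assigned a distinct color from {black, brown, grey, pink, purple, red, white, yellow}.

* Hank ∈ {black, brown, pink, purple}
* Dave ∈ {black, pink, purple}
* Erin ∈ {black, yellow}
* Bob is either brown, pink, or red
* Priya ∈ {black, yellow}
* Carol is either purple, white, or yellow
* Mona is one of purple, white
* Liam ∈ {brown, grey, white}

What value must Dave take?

The 8 variables draw from only 8 values {black, brown, grey, pink, purple, red, white, yellow}, so each is used; only Liam can be grey, hence Liam = grey.
The 7 still-open variables together cover exactly {black, brown, pink, purple, red, white, yellow} — 7 values for 7 variables — and red appears only in Bob's list, so Bob = red.
Among the 6 still-open variables, brown fits only Hank (and all 6 values in {black, brown, pink, purple, white, yellow} must be used), so Hank = brown.
The 5 still-open variables draw from only 5 values {black, pink, purple, white, yellow}, so each is used; only Dave can be pink, hence Dave = pink.

pink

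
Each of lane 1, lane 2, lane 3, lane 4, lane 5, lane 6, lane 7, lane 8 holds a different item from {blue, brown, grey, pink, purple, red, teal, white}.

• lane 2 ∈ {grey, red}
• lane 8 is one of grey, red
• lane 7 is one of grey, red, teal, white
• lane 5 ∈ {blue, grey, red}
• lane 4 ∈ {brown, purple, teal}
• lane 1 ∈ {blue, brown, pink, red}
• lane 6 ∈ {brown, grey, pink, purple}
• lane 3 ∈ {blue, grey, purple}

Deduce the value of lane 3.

purple

The 8 variables draw from only 8 values {blue, brown, grey, pink, purple, red, teal, white}, so each is used; only lane 7 can be white, hence lane 7 = white.
Among the 7 still-open variables, teal fits only lane 4 (and all 7 values in {blue, brown, grey, pink, purple, red, teal} must be used), so lane 4 = teal.
lane 2 and lane 8 share exactly the 2 values {grey, red}; by pigeonhole those values go to them, so strike grey, red from lane 1, lane 3, lane 5, lane 6.
lane 5 has just one choice, so lane 5 = blue. Strike blue from lane 1, lane 3.
So lane 3 = purple.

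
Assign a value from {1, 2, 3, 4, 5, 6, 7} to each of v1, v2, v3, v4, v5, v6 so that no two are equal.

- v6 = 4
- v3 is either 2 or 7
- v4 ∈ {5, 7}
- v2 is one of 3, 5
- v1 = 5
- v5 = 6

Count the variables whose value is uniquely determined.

6

v1's domain is down to {5}, so v1 = 5. Strike 5 from v2, v4.
v2's domain is down to {3}, so v2 = 3.
v4 must be 7 (only option left). So v3 can't be 7.
v5's domain is down to {6}, so v5 = 6.
v6 has just one choice, so v6 = 4.
v3's domain is down to {2}, so v3 = 2.
Every variable is fixed: v1=5, v2=3, v3=2, v4=7, v5=6, v6=4. That makes 6.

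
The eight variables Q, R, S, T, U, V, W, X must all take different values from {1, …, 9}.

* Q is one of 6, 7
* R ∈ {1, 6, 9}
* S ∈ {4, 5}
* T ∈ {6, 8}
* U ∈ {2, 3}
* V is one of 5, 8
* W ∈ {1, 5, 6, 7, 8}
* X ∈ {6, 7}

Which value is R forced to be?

9

The 2 variables Q and X are confined to {6, 7}, which locks those values in; drop them from R, T, W.
That leaves T = 8. So V, W can't be 8.
V must be 5 (only option left). Strike 5 from S, W.
W has just one choice, so W = 1. Strike 1 from R.
So R = 9.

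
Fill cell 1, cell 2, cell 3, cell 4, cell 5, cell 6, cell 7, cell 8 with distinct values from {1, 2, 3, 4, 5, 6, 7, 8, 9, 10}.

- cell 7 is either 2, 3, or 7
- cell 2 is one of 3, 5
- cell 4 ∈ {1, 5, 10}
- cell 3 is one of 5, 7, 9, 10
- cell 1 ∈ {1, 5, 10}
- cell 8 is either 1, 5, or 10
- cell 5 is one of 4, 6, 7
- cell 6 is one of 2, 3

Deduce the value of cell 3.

The 3 variables cell 1, cell 4, cell 8 are confined to {1, 5, 10}, which locks those values in; drop them from cell 2, cell 3.
cell 2 has just one choice, so cell 2 = 3. Eliminate 3 elsewhere: cell 6, cell 7.
cell 6 must be 2 (only option left). Remove 2 from cell 7.
cell 7 has just one choice, so cell 7 = 7. Strike 7 from cell 3, cell 5.
So cell 3 = 9.

9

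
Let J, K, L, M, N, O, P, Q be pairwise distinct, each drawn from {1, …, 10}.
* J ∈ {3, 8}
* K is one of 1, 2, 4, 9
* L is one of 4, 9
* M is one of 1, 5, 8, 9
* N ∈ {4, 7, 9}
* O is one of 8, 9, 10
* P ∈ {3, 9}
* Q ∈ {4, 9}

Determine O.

The 2 variables L and Q are confined to {4, 9}, which locks those values in; drop them from K, M, N, O, P.
That leaves N = 7.
That leaves P = 3. So J can't be 3.
J's domain is down to {8}, so J = 8. Remove 8 from M, O.
So O = 10.

10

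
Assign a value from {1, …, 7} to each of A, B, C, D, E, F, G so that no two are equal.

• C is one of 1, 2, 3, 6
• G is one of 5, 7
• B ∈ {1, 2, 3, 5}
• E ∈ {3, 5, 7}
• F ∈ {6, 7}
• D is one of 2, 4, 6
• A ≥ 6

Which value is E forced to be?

The 7 variables draw from only 7 values {1, 2, 3, 4, 5, 6, 7}, so each is used; only D can be 4, hence D = 4.
A and F between them cover only {6, 7} — a naked pair. Remove those values from C, E, G.
G's domain is down to {5}, so G = 5. Strike 5 from B, E.
So E = 3.

3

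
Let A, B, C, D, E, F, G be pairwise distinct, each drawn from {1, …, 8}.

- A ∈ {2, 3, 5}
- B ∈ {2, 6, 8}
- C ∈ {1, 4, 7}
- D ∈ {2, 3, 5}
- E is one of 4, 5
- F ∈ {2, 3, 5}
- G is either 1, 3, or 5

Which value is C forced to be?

7

A, D, F share exactly the 3 values {2, 3, 5}; by pigeonhole those values go to them, so strike 2, 3, 5 from B, E, G.
E must be 4 (only option left). So C can't be 4.
G's domain is down to {1}, so G = 1. Strike 1 from C.
So C = 7.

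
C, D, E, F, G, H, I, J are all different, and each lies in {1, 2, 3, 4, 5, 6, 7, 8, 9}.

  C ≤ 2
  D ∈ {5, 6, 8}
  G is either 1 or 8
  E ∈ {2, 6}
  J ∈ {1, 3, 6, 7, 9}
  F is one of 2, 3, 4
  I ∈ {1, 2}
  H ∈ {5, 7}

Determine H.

The 2 variables C and I are confined to {1, 2}, which locks those values in; drop them from E, F, G, J.
E's domain is down to {6}, so E = 6. Strike 6 from D, J.
G's domain is down to {8}, so G = 8. Remove 8 from D.
That leaves D = 5. Remove 5 from H.
So H = 7.

7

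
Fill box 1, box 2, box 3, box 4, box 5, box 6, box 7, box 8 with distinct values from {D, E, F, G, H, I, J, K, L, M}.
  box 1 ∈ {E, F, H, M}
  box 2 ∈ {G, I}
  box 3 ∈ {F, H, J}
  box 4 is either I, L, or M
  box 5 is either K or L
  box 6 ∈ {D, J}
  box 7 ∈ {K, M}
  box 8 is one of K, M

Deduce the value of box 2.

box 7 and box 8 between them cover only {K, M} — a naked pair. Remove those values from box 1, box 4, box 5.
box 5 has just one choice, so box 5 = L. So box 4 can't be L.
box 4 must be I (only option left). Strike I from box 2.
So box 2 = G.

G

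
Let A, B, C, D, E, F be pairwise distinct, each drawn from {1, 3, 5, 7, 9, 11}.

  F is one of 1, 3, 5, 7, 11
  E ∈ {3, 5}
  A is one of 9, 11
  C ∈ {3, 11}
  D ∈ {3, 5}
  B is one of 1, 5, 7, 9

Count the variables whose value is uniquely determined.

The 2 variables D and E are confined to {3, 5}, which locks those values in; drop them from B, C, F.
That leaves C = 11. So A, F can't be 11.
That leaves A = 9. Eliminate 9 elsewhere: B.
Determined: A=9, C=11. The other variables each still have more than one consistent value. That makes 2.

2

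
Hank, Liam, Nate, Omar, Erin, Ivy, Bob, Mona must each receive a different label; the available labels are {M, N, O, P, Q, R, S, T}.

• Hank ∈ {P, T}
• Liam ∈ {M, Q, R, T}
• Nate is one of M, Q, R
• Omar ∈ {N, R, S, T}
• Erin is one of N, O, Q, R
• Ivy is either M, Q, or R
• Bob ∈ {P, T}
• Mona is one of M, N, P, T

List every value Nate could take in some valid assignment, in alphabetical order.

The 8 variables draw from only 8 values {M, N, O, P, Q, R, S, T}, so each is used; only Erin can be O, hence Erin = O.
The 7 still-open variables together cover exactly {M, N, P, Q, R, S, T} — 7 values for 7 variables — and S appears only in Omar's list, so Omar = S.
The 6 still-open variables together cover exactly {M, N, P, Q, R, T} — 6 values for 6 variables — and N appears only in Mona's list, so Mona = N.
Hank and Bob share exactly the 2 values {P, T}; by pigeonhole those values go to them, so strike P, T from Liam.
No further eliminations apply; Nate can still be any of M, Q, R.

M, Q, R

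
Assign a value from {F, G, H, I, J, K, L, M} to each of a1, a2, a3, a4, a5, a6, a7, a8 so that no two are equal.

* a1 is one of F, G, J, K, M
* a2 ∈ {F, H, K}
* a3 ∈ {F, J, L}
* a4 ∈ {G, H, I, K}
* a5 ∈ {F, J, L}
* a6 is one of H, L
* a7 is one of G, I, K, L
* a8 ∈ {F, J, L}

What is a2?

Among the 8 variables, M fits only a1 (and all 8 values in {F, G, H, I, J, K, L, M} must be used), so a1 = M.
The 3 variables a3, a5, a8 are confined to {F, J, L}, which locks those values in; drop them from a2, a6, a7.
a6's domain is down to {H}, so a6 = H. Strike H from a2, a4.
So a2 = K.

K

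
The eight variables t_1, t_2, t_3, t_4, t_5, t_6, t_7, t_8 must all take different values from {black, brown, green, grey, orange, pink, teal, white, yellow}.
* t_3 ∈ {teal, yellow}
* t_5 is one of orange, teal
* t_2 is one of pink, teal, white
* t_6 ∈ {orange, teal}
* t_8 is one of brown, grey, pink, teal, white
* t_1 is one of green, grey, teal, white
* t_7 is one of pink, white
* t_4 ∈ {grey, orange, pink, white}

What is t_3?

Among the 8 variables, brown fits only t_8 (and all 8 values in {brown, green, grey, orange, pink, teal, white, yellow} must be used), so t_8 = brown.
Among the 7 still-open variables, green fits only t_1 (and all 7 values in {green, grey, orange, pink, teal, white, yellow} must be used), so t_1 = green.
Among the 6 still-open variables, grey fits only t_4 (and all 6 values in {grey, orange, pink, teal, white, yellow} must be used), so t_4 = grey.
Among the 5 still-open variables, yellow fits only t_3 (and all 5 values in {orange, pink, teal, white, yellow} must be used), so t_3 = yellow.

yellow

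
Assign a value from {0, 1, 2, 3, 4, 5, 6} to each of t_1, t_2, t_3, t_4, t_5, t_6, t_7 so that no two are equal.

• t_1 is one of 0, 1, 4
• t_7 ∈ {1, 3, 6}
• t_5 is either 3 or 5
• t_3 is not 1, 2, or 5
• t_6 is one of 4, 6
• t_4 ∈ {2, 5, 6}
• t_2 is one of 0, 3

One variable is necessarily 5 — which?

t_5

The 7 variables draw from only 7 values {0, 1, 2, 3, 4, 5, 6}, so each is used; only t_4 can be 2, hence t_4 = 2.
The 6 still-open variables together cover exactly {0, 1, 3, 4, 5, 6} — 6 values for 6 variables — and 5 appears only in t_5's list, so t_5 = 5.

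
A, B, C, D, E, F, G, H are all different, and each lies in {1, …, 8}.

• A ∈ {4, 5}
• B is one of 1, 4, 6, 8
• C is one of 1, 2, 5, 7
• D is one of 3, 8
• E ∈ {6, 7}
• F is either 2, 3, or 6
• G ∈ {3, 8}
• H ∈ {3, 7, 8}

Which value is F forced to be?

2

The 2 variables D and G are confined to {3, 8}, which locks those values in; drop them from B, F, H.
H must be 7 (only option left). Strike 7 from C, E.
E's domain is down to {6}, so E = 6. Remove 6 from B, F.
So F = 2.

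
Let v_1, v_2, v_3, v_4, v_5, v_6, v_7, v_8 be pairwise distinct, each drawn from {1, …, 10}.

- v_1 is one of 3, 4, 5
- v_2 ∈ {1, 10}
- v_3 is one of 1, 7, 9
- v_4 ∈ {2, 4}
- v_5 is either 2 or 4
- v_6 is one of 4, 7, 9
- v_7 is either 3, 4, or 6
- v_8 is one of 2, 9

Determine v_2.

10

v_4 and v_5 share exactly the 2 values {2, 4}; by pigeonhole those values go to them, so strike 2, 4 from v_1, v_6, v_7, v_8.
v_8 has just one choice, so v_8 = 9. Remove 9 from v_3, v_6.
v_6 must be 7 (only option left). Strike 7 from v_3.
v_3's domain is down to {1}, so v_3 = 1. Strike 1 from v_2.
So v_2 = 10.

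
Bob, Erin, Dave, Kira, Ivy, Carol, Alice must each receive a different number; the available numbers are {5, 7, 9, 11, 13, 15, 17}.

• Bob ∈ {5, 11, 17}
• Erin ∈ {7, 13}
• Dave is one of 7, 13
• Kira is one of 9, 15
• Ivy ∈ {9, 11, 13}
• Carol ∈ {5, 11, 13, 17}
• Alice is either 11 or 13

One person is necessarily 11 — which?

Among the 7 variables, 15 fits only Kira (and all 7 values in {5, 7, 9, 11, 13, 15, 17} must be used), so Kira = 15.
The 6 still-open variables together cover exactly {5, 7, 9, 11, 13, 17} — 6 values for 6 variables — and 9 appears only in Ivy's list, so Ivy = 9.
Erin and Dave between them cover only {7, 13} — a naked pair. Remove those values from Carol, Alice.
So 11 goes to Alice.

Alice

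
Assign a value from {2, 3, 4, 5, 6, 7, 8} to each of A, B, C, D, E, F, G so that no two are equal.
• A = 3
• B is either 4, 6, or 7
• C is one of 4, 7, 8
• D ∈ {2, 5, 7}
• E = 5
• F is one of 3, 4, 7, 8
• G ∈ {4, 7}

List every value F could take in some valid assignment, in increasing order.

A's domain is down to {3}, so A = 3. Strike 3 from F.
E must be 5 (only option left). Remove 5 from D.
The 5 still-open variables draw from only 5 values {2, 4, 6, 7, 8}, so each is used; only D can be 2, hence D = 2.
Among the 4 still-open variables, 6 fits only B (and all 4 values in {4, 6, 7, 8} must be used), so B = 6.
No further eliminations apply; F can still be any of 4, 7, 8.

4, 7, 8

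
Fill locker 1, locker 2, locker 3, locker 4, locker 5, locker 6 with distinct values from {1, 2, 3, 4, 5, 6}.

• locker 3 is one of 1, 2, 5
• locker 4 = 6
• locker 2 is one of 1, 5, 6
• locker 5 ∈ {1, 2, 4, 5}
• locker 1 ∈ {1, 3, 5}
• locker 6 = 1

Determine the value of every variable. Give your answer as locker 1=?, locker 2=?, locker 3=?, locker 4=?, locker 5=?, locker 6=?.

locker 1=3, locker 2=5, locker 3=2, locker 4=6, locker 5=4, locker 6=1

locker 4 must be 6 (only option left). Remove 6 from locker 2.
locker 6 has just one choice, so locker 6 = 1. Remove 1 from locker 1, locker 2, locker 3, locker 5.
That leaves locker 2 = 5. Eliminate 5 elsewhere: locker 1, locker 3, locker 5.
That leaves locker 3 = 2. So locker 5 can't be 2.
locker 5 has just one choice, so locker 5 = 4.
locker 1's domain is down to {3}, so locker 1 = 3.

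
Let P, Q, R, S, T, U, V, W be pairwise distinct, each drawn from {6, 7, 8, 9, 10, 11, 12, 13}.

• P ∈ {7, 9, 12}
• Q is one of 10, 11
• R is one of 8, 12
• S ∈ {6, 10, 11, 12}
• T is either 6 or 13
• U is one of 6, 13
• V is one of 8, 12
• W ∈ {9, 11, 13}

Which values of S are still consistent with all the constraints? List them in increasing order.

Among the 8 variables, 7 fits only P (and all 8 values in {6, 7, 8, 9, 10, 11, 12, 13} must be used), so P = 7.
The 7 still-open variables draw from only 7 values {6, 8, 9, 10, 11, 12, 13}, so each is used; only W can be 9, hence W = 9.
R and V share exactly the 2 values {8, 12}; by pigeonhole those values go to them, so strike 8, 12 from S.
T and U between them cover only {6, 13} — a naked pair. Remove those values from S.
No further eliminations apply; S can still be any of 10, 11.

10, 11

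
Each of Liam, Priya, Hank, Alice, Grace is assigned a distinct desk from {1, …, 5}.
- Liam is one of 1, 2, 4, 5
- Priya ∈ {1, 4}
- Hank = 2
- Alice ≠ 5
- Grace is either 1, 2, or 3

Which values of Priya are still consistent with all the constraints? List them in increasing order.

1, 4

Hank has just one choice, so Hank = 2. Remove 2 from Liam, Alice, Grace.
Among the 4 still-open variables, 5 fits only Liam (and all 4 values in {1, 3, 4, 5} must be used), so Liam = 5.
No further eliminations apply; Priya can still be any of 1, 4.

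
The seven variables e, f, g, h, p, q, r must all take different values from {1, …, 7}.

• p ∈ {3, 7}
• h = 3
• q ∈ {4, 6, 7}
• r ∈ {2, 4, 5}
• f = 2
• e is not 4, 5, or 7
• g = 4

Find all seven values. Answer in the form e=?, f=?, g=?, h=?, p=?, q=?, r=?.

e=1, f=2, g=4, h=3, p=7, q=6, r=5

f's domain is down to {2}, so f = 2. So e, r can't be 2.
g's domain is down to {4}, so g = 4. Remove 4 from q, r.
That leaves h = 3. So e, p can't be 3.
p must be 7 (only option left). Eliminate 7 elsewhere: q.
q's domain is down to {6}, so q = 6. Eliminate 6 elsewhere: e.
That leaves r = 5.
That leaves e = 1.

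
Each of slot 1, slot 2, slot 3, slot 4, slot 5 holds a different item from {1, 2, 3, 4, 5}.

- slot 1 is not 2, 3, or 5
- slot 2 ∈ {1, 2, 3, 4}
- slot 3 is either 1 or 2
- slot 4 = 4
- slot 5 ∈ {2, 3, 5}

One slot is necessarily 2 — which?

slot 3

slot 4 must be 4 (only option left). Strike 4 from slot 1, slot 2.
slot 1's domain is down to {1}, so slot 1 = 1. Remove 1 from slot 2, slot 3.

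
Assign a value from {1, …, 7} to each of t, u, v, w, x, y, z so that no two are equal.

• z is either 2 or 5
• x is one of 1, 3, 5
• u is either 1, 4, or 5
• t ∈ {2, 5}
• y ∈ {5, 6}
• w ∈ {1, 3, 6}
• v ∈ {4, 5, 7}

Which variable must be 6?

The 7 variables together cover exactly {1, 2, 3, 4, 5, 6, 7} — 7 values for 7 variables — and 7 appears only in v's list, so v = 7.
Among the 6 still-open variables, 4 fits only u (and all 6 values in {1, 2, 3, 4, 5, 6} must be used), so u = 4.
t and z share exactly the 2 values {2, 5}; by pigeonhole those values go to them, so strike 2, 5 from x, y.
So 6 goes to y.

y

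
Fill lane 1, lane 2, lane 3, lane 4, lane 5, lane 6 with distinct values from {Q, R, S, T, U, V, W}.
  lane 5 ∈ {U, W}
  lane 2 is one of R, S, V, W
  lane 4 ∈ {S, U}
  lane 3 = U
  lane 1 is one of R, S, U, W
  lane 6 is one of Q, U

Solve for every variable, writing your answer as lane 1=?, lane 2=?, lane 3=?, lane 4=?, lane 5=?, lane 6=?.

lane 3 has just one choice, so lane 3 = U. So lane 1, lane 4, lane 5, lane 6 can't be U.
lane 4's domain is down to {S}, so lane 4 = S. Remove S from lane 1, lane 2.
lane 5 must be W (only option left). Eliminate W elsewhere: lane 1, lane 2.
That leaves lane 6 = Q.
lane 1's domain is down to {R}, so lane 1 = R. Strike R from lane 2.
lane 2 has just one choice, so lane 2 = V.

lane 1=R, lane 2=V, lane 3=U, lane 4=S, lane 5=W, lane 6=Q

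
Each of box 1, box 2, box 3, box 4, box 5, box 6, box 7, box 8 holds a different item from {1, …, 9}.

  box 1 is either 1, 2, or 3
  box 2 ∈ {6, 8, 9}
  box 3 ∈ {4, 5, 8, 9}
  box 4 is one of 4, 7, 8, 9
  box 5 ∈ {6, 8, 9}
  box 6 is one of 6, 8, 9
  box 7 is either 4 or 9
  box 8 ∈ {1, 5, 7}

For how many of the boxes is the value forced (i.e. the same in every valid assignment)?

4

The 3 variables box 2, box 5, box 6 are confined to {6, 8, 9}, which locks those values in; drop them from box 3, box 4, box 7.
box 7 must be 4 (only option left). Remove 4 from box 3, box 4.
box 3 must be 5 (only option left). Remove 5 from box 8.
box 4 has just one choice, so box 4 = 7. Remove 7 from box 8.
box 8 has just one choice, so box 8 = 1. Eliminate 1 elsewhere: box 1.
Determined: box 3=5, box 4=7, box 7=4, box 8=1. The other boxes each still have more than one consistent value. That makes 4.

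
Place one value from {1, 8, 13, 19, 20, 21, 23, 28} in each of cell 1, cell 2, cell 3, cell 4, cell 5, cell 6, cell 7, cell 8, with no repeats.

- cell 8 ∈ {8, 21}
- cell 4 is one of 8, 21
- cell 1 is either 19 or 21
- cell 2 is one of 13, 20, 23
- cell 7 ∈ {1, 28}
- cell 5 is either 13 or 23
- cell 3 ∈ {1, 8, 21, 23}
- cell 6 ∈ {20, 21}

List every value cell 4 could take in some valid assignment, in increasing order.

8, 21

Among the 8 variables, 19 fits only cell 1 (and all 8 values in {1, 8, 13, 19, 20, 21, 23, 28} must be used), so cell 1 = 19.
The 7 still-open variables draw from only 7 values {1, 8, 13, 20, 21, 23, 28}, so each is used; only cell 7 can be 28, hence cell 7 = 28.
Among the 6 still-open variables, 1 fits only cell 3 (and all 6 values in {1, 8, 13, 20, 21, 23} must be used), so cell 3 = 1.
cell 4 and cell 8 share exactly the 2 values {8, 21}; by pigeonhole those values go to them, so strike 8, 21 from cell 6.
cell 6 must be 20 (only option left). Eliminate 20 elsewhere: cell 2.
No further eliminations apply; cell 4 can still be any of 8, 21.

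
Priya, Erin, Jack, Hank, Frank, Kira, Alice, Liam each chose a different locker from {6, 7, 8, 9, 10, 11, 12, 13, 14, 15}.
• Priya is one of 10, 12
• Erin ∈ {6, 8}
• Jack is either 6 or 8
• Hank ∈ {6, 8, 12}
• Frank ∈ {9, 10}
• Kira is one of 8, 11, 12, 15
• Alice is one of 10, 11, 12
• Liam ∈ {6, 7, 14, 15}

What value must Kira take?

15

The 2 variables Erin and Jack are confined to {6, 8}, which locks those values in; drop them from Hank, Kira, Liam.
Hank must be 12 (only option left). Eliminate 12 elsewhere: Priya, Kira, Alice.
Priya's domain is down to {10}, so Priya = 10. Remove 10 from Frank, Alice.
Frank must be 9 (only option left).
Alice must be 11 (only option left). Eliminate 11 elsewhere: Kira.
So Kira = 15.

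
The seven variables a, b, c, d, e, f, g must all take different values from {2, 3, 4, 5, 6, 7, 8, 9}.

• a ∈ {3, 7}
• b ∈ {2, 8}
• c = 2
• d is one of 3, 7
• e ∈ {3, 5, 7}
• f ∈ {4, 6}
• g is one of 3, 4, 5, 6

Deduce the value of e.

5

c must be 2 (only option left). Strike 2 from b.
b has just one choice, so b = 8.
The 2 variables a and d are confined to {3, 7}, which locks those values in; drop them from e, g.
So e = 5.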